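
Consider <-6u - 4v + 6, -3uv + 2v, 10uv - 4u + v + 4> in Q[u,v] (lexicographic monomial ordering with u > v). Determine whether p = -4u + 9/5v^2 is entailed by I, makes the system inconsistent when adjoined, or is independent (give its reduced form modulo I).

Adjoining -4u + 9/5v^2 makes the ideal the whole ring: the system is inconsistent.

First compute the reduced Gröbner basis of I by Buchberger's algorithm.
f_1 = -6u - 4v + 6, LT = u.
f_2 = -3uv + 2v, LT = uv.
f_3 = 10uv - 4u + v + 4, LT = uv.

S(f_1,f_2): lcm = uv. S = 2/3v^2 - 1/3v.
  leading term v^2: no divisor's leading term divides it; move 2/3v^2 to the remainder.
  leading term v: no divisor's leading term divides it; move -1/3v to the remainder.
  remainder 2/3v^2 - 1/3v ≠ 0; add h_4 = 2/3v^2 - 1/3v to the basis.

S(f_1,f_3): lcm = uv. S = 2/5u + 2/3v^2 - 11/10v - 2/5.
  leading term u: subtract (-1/15)·f_1 from 2/5u + 2/3v^2 - 11/10v - 2/5 → 2/3v^2 - 41/30v
  leading term v^2: subtract (1)·h_4 from 2/3v^2 - 41/30v → -31/30v
  leading term v: no divisor's leading term divides it; move -31/30v to the remainder.
  remainder -31/30v ≠ 0; add h_5 = -31/30v to the basis.

The other S-polynomials (S(f_2,f_3), S(f_1,h_4), S(f_2,h_4), S(f_3,h_4), S(f_1,h_5), S(f_2,h_5), S(f_3,h_5), S(h_4,h_5)) all reduce to 0 modulo the current basis, so we have a Gröbner basis.
Inter-reduce: drop elements whose leading term is divisible by another's, tail-reduce, and make monic.
Reduced Gröbner basis: {u - 1, v}.
Label its elements g_1 = u - 1, g_2 = v.

Reduce p = -4u + 9/5v^2 modulo G:
  leading term u: subtract (-4)·g_1 from -4u + 9/5v^2 → 9/5v^2 - 4
  leading term v^2: subtract (9/5v)·g_2 from 9/5v^2 - 4 → -4
  leading term 1: no divisor's leading term divides it; move -4 to the remainder.
  normal form = -4.
The normal form is nonzero, so p ∉ I. Since p minus its normal form lies in I, I + (p) = I + (r) where r = -4; decide whether this ideal is the whole ring.
Here r = -4 is a nonzero constant, hence a unit: 1 ∈ I + (p), the Gröbner basis of I + (p) is {1}, and the enlarged system has no common solution — adjoining p is inconsistent.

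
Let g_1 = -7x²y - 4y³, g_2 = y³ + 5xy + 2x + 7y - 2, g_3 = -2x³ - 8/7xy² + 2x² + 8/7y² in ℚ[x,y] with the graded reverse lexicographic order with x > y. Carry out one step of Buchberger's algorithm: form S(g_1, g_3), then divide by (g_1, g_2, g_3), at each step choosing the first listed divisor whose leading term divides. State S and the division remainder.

S(g_1, g_3) = x²y + 4/7y³; remainder on division = 0.

lcm(LM(g_1), LM(g_3)) = x³y.
S = (lcm/LT(g_1))·g_1 − (lcm/LT(g_3))·g_3 = x²y + 4/7y³.
Reduce S modulo (g_1, g_2, g_3) in that order:
  leading term x²y: subtract (-1/7)·g_1 from x²y + 4/7y³ → 0
The remainder is 0, so this S-polynomial contributes no new basis element.
An S-polynomial is built so that the two leading terms cancel; whether anything survives reduction is exactly the Gröbner-basis criterion.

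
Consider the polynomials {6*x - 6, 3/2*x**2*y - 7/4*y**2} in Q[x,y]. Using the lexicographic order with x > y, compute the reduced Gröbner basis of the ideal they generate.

G = {x - 1, y**2 - 6/7*y}

f_1 = 6*x - 6, LT = x.
f_2 = 3/2*x**2*y - 7/4*y**2, LT = x**2*y.

S(f_1,f_2): lcm = x**2*y. S = -x*y + 7/6*y**2.
  leading term x*y: subtract (-1/6*y)·f_1 from -x*y + 7/6*y**2 → 7/6*y**2 - y
  leading term y**2: no divisor's leading term divides it; move 7/6*y**2 to the remainder.
  leading term y: no divisor's leading term divides it; move -y to the remainder.
  remainder 7/6*y**2 - y ≠ 0; add g_3 = 7/6*y**2 - y to the basis.

The other S-polynomials (S(f_1,g_3), S(f_2,g_3)) all reduce to 0 modulo the current basis, so we have a Gröbner basis.
Inter-reduce: drop elements whose leading term is divisible by another's, tail-reduce, and make monic.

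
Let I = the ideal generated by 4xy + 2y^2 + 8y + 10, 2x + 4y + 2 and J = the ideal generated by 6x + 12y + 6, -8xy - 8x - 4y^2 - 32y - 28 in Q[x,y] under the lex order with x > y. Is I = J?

Since reduced Gröbner bases are canonical representatives of ideals under a given ordering, it suffices to compute and compare them.
Buchberger on the first generating set:
f_1 = 4xy + 2y^2 + 8y + 10, LT = xy.
f_2 = 2x + 4y + 2, LT = x.

S(f_1,f_2): lcm = xy. S = -3/2y^2 + y + 5/2.
  leading term y^2: no divisor's leading term divides it; move -3/2y^2 to the remainder.
  leading term y: no divisor's leading term divides it; move y to the remainder.
  leading term 1: no divisor's leading term divides it; move 5/2 to the remainder.
  remainder -3/2y^2 + y + 5/2 ≠ 0; add g_3 = -3/2y^2 + y + 5/2 to the basis.

The other S-polynomials (S(f_1,g_3), S(f_2,g_3)) all reduce to 0 modulo the current basis, so we have a Gröbner basis.
Inter-reduce: drop elements whose leading term is divisible by another's, tail-reduce, and make monic.
Reduced Gröbner basis: {x + 2y + 1, y^2 - 2/3y - 5/3}.

Buchberger on the second generating set:
h_1 = 6x + 12y + 6, LT = x.
h_2 = -8xy - 8x - 4y^2 - 32y - 28, LT = xy.

S(h_1,h_2): lcm = xy. S = -x + 3/2y^2 - 3y - 7/2.
  leading term x: subtract (-1/6)·h_1 from -x + 3/2y^2 - 3y - 7/2 → 3/2y^2 - y - 5/2
  leading term y^2: no divisor's leading term divides it; move 3/2y^2 to the remainder.
  leading term y: no divisor's leading term divides it; move -y to the remainder.
  leading term 1: no divisor's leading term divides it; move -5/2 to the remainder.
  remainder 3/2y^2 - y - 5/2 ≠ 0; add k_3 = 3/2y^2 - y - 5/2 to the basis.

The other S-polynomials (S(h_1,k_3), S(h_2,k_3)) all reduce to 0 modulo the current basis, so we have a Gröbner basis.
Inter-reduce: drop elements whose leading term is divisible by another's, tail-reduce, and make monic.
Reduced Gröbner basis: {x + 2y + 1, y^2 - 2/3y - 5/3}.

The two bases agree; hence the ideals are identical.

Yes, the ideals are equal.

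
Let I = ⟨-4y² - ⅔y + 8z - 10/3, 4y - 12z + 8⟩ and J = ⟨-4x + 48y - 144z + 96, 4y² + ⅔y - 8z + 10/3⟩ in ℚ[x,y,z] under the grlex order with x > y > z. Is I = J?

For a fixed monomial order, each ideal has a unique reduced Gröbner basis; comparing bases decides equality.
Buchberger on the first generating set:
f_1 = -4y² - ⅔y + 8z - 10/3, LT = y².
f_2 = 4y - 12z + 8, LT = y.

S(f_1,f_2): lcm = y². S = 3yz - 11/6y - 2z + ⅚.
  leading term yz: subtract (¾z)·f_2 from 3yz - 11/6y - 2z + ⅚ → 9z² - 11/6y - 8z + ⅚
  leading term z²: no divisor's leading term divides it; move 9z² to the remainder.
  leading term y: subtract (-11/24)·f_2 from -11/6y - 8z + ⅚ → -27/2z + 9/2
  leading term z: no divisor's leading term divides it; move -27/2z to the remainder.
  leading term 1: no divisor's leading term divides it; move 9/2 to the remainder.
  remainder 9z² - 27/2z + 9/2 ≠ 0; add g_3 = 9z² - 27/2z + 9/2 to the basis.

S(f_1,g_3): leading monomials are coprime, so the S-polynomial reduces to 0 (Buchberger's first criterion).
S(f_2,g_3): leading monomials are coprime, so the S-polynomial reduces to 0 (Buchberger's first criterion).
Every S-polynomial of the final basis reduces to 0, so we have a Gröbner basis.
Inter-reduce: drop elements whose leading term is divisible by another's, tail-reduce, and make monic.
Reduced Gröbner basis: {z² - 3/2z + ½, y - 3z + 2}.

Buchberger on the second generating set:
h_1 = -4x + 48y - 144z + 96, LT = x.
h_2 = 4y² + ⅔y - 8z + 10/3, LT = y².

S(h_1,h_2): leading monomials are coprime, so the S-polynomial reduces to 0 (Buchberger's first criterion).
Every S-polynomial of the final basis reduces to 0, so we have a Gröbner basis.
Inter-reduce: drop elements whose leading term is divisible by another's, tail-reduce, and make monic.
Reduced Gröbner basis: {y² + ⅙y - 2z + ⅚, x - 12y + 36z - 24}.

The bases are distinct; the ideals are different.

No, the ideals differ.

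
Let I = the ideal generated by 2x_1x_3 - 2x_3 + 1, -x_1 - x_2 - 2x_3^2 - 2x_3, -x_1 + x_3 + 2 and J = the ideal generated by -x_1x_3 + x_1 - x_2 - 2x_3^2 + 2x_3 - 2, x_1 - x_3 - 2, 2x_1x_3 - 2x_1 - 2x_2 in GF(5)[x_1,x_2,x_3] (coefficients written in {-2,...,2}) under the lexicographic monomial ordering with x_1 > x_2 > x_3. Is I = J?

No, the ideals differ.

Equality of ideals is decidable: compute both reduced Gröbner bases (unique for the ordering) and check whether they agree.
Buchberger on the first generating set:
f_1 = 2x_1x_3 - 2x_3 + 1, LT = x_1x_3.
f_2 = -x_1 - x_2 - 2x_3^2 - 2x_3, LT = x_1.
f_3 = -x_1 + x_3 + 2, LT = x_1.

S(f_1,f_2): lcm = x_1x_3. S = -x_2x_3 - 2x_3^3 - 2x_3^2 - x_3 - 2.
  leading term x_2x_3: no divisor's leading term divides it; move -x_2x_3 to the remainder.
  leading term x_3^3: no divisor's leading term divides it; move -2x_3^3 to the remainder.
  leading term x_3^2: no divisor's leading term divides it; move -2x_3^2 to the remainder.
  leading term x_3: no divisor's leading term divides it; move -x_3 to the remainder.
  leading term 1: no divisor's leading term divides it; move -2 to the remainder.
  remainder -x_2x_3 - 2x_3^3 - 2x_3^2 - x_3 - 2 ≠ 0; add g_4 = -x_2x_3 - 2x_3^3 - 2x_3^2 - x_3 - 2 to the basis.

S(f_1,f_3): lcm = x_1x_3. S = x_3^2 + x_3 - 2.
  leading term x_3^2: no divisor's leading term divides it; move x_3^2 to the remainder.
  leading term x_3: no divisor's leading term divides it; move x_3 to the remainder.
  leading term 1: no divisor's leading term divides it; move -2 to the remainder.
  remainder x_3^2 + x_3 - 2 ≠ 0; add g_5 = x_3^2 + x_3 - 2 to the basis.

S(f_2,f_3): lcm = x_1. S = x_2 + 2x_3^2 - 2x_3 + 2.
  leading term x_2: no divisor's leading term divides it; move x_2 to the remainder.
  leading term x_3^2: subtract (2)·g_5 from 2x_3^2 - 2x_3 + 2 → x_3 + 1
  leading term x_3: no divisor's leading term divides it; move x_3 to the remainder.
  leading term 1: no divisor's leading term divides it; move 1 to the remainder.
  remainder x_2 + x_3 + 1 ≠ 0; add g_6 = x_2 + x_3 + 1 to the basis.

The other S-polynomials (S(f_1,g_4), S(f_2,g_4), S(f_3,g_4), S(f_1,g_5), S(f_2,g_5), S(f_3,g_5), S(g_4,g_5), S(f_1,g_6), S(f_2,g_6), S(f_3,g_6), S(g_4,g_6), S(g_5,g_6)) all reduce to 0 modulo the current basis, so we have a Gröbner basis.
Inter-reduce: drop elements whose leading term is divisible by another's, tail-reduce, and make monic.
Reduced Gröbner basis: {x_1 - x_3 - 2, x_2 + x_3 + 1, x_3^2 + x_3 - 2}.

Buchberger on the second generating set:
h_1 = -x_1x_3 + x_1 - x_2 - 2x_3^2 + 2x_3 - 2, LT = x_1x_3.
h_2 = x_1 - x_3 - 2, LT = x_1.
h_3 = 2x_1x_3 - 2x_1 - 2x_2, LT = x_1x_3.

S(h_1,h_2): lcm = x_1x_3. S = -x_1 + x_2 - 2x_3^2 + 2.
  leading term x_1: subtract (-1)·h_2 from -x_1 + x_2 - 2x_3^2 + 2 → x_2 - 2x_3^2 - x_3
  leading term x_2: no divisor's leading term divides it; move x_2 to the remainder.
  leading term x_3^2: no divisor's leading term divides it; move -2x_3^2 to the remainder.
  leading term x_3: no divisor's leading term divides it; move -x_3 to the remainder.
  remainder x_2 - 2x_3^2 - x_3 ≠ 0; add k_4 = x_2 - 2x_3^2 - x_3 to the basis.

S(h_1,h_3): lcm = x_1x_3. S = 2x_2 + 2x_3^2 - 2x_3 + 2.
  leading term x_2: subtract (2)·k_4 from 2x_2 + 2x_3^2 - 2x_3 + 2 → x_3^2 + 2
  leading term x_3^2: no divisor's leading term divides it; move x_3^2 to the remainder.
  leading term 1: no divisor's leading term divides it; move 2 to the remainder.
  remainder x_3^2 + 2 ≠ 0; add k_5 = x_3^2 + 2 to the basis.

The other S-polynomials (S(h_2,h_3), S(h_1,k_4), S(h_2,k_4), S(h_3,k_4), S(h_1,k_5), S(h_2,k_5), S(h_3,k_5), S(k_4,k_5)) all reduce to 0 modulo the current basis, so we have a Gröbner basis.
Inter-reduce: drop elements whose leading term is divisible by another's, tail-reduce, and make monic.
Reduced Gröbner basis: {x_1 - x_3 - 2, x_2 - x_3 - 1, x_3^2 + 2}.

These differ, so the ideals are not equal.
The choice of monomial ordering does not affect the verdict — as long as both bases are computed under the same ordering, their equality decides ideal equality.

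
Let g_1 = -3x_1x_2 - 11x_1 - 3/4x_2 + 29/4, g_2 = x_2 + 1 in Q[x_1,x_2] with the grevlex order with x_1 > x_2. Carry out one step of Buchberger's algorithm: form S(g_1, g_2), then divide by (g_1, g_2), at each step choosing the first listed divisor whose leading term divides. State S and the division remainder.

S(g_1, g_2) = 8/3x_1 + 1/4x_2 - 29/12; remainder on division = 8/3x_1 - 8/3.

lcm(LM(g_1), LM(g_2)) = x_1x_2.
S = (lcm/LT(g_1))·g_1 − (lcm/LT(g_2))·g_2 = 8/3x_1 + 1/4x_2 - 29/12.
Reduce S modulo (g_1, g_2) in that order:
  leading term x_1: no divisor's leading term divides it; move 8/3x_1 to the remainder.
  leading term x_2: subtract (1/4)·g_2 from 1/4x_2 - 29/12 → -8/3
  leading term 1: no divisor's leading term divides it; move -8/3 to the remainder.
The remainder 8/3x_1 - 8/3 is nonzero, so it would be added as the next basis element.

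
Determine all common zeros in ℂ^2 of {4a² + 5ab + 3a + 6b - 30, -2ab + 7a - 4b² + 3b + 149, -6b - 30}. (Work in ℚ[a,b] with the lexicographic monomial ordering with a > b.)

{(-2, -5)}

Compute a lex Gröbner basis by Buchberger's algorithm.
f_1 = 4a² + 5ab + 3a + 6b - 30, LT = a².
f_2 = -2ab + 7a - 4b² + 3b + 149, LT = ab.
f_3 = -6b - 30, LT = b.

S(f_1,f_2): lcm = a²b. S = 7/2a² - ¾ab² + 9/4ab + 149/2a + 3/2b² - 15/2b.
  leading term a²: subtract (⅞)·f_1 from 7/2a² - ¾ab² + 9/4ab + 149/2a + 3/2b² - 15/2b → -¾ab² - 17/8ab + 575/8a + 3/2b² - 51/4b + 105/4
  leading term ab²: subtract (⅜b)·f_2 from -¾ab² - 17/8ab + 575/8a + 3/2b² - 51/4b + 105/4 → -19/4ab + 575/8a + 3/2b³ + ⅜b² - 549/8b + 105/4
  leading term ab: subtract (19/8)·f_2 from -19/4ab + 575/8a + 3/2b³ + ⅜b² - 549/8b + 105/4 → 221/4a + 3/2b³ + 79/8b² - 303/4b - 2621/8
  leading term a: no divisor's leading term divides it; move 221/4a to the remainder.
  leading term b³: subtract (-¼b²)·f_3 from 3/2b³ + 79/8b² - 303/4b - 2621/8 → 19/8b² - 303/4b - 2621/8
  leading term b²: subtract (-19/48b)·f_3 from 19/8b² - 303/4b - 2621/8 → -701/8b - 2621/8
  leading term b: subtract (701/48)·f_3 from -701/8b - 2621/8 → 221/2
  leading term 1: no divisor's leading term divides it; move 221/2 to the remainder.
  remainder 221/4a + 221/2 ≠ 0; add h_4 = 221/4a + 221/2 to the basis.

S(f_1,f_3): leading monomials are coprime, so the S-polynomial reduces to 0 (Buchberger's first criterion).
S(f_2,f_3): lcm = ab. S = -17/2a + 2b² - 3/2b - 149/2.
  leading term a: subtract (-2/13)·h_4 from -17/2a + 2b² - 3/2b - 149/2 → 2b² - 3/2b - 115/2
  leading term b²: subtract (-⅓b)·f_3 from 2b² - 3/2b - 115/2 → -23/2b - 115/2
  leading term b: subtract (23/12)·f_3 from -23/2b - 115/2 → 0
  remainder 0.

S(f_1,h_4): lcm = a². S = 5/4ab - 5/4a + 3/2b - 15/2.
  leading term ab: subtract (-⅝)·f_2 from 5/4ab - 5/4a + 3/2b - 15/2 → 25/8a - 5/2b² + 27/8b + 685/8
  leading term a: subtract (25/442)·h_4 from 25/8a - 5/2b² + 27/8b + 685/8 → -5/2b² + 27/8b + 635/8
  leading term b²: subtract (5/12b)·f_3 from -5/2b² + 27/8b + 635/8 → 127/8b + 635/8
  leading term b: subtract (-127/48)·f_3 from 127/8b + 635/8 → 0
  remainder 0.

S(f_2,h_4): lcm = ab. S = -7/2a + 2b² - 7/2b - 149/2.
  leading term a: subtract (-14/221)·h_4 from -7/2a + 2b² - 7/2b - 149/2 → 2b² - 7/2b - 135/2
  leading term b²: subtract (-⅓b)·f_3 from 2b² - 7/2b - 135/2 → -27/2b - 135/2
  leading term b: subtract (9/4)·f_3 from -27/2b - 135/2 → 0
  remainder 0.

S(f_3,h_4): leading monomials are coprime, so the S-polynomial reduces to 0 (Buchberger's first criterion).
Every S-polynomial of the final basis reduces to 0, so we have a Gröbner basis.
Inter-reduce: drop elements whose leading term is divisible by another's, tail-reduce, and make monic.
Reduced Gröbner basis: {a + 2, b + 5}.

Elimination: the polynomial b + 5 lies in the elimination ideal for b, so b ∈ {-5}. For each such b, the remaining basis elements (now univariate) give the rest of the solution.
  b = -5: the earlier basis element becomes a + 2 = 0, giving a = -2 — point (-2, -5).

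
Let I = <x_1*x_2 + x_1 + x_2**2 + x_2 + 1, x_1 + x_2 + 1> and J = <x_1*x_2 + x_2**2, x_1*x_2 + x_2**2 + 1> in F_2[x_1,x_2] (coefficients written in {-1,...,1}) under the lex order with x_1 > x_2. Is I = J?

No, the ideals differ.

Two ideals are equal iff their reduced Gröbner bases coincide (the reduced basis is unique for a fixed ordering).
Buchberger on the first generating set:
f_1 = x_1*x_2 + x_1 + x_2**2 + x_2 + 1, LT = x_1*x_2.
f_2 = x_1 + x_2 + 1, LT = x_1.

S(f_1,f_2): lcm = x_1*x_2. S = x_1 + 1.
  leading term x_1: subtract (1)·f_2 from x_1 + 1 → x_2
  leading term x_2: no divisor's leading term divides it; move x_2 to the remainder.
  remainder x_2 ≠ 0; add g_3 = x_2 to the basis.

The other S-polynomials (S(f_1,g_3), S(f_2,g_3)) all reduce to 0 modulo the current basis, so we have a Gröbner basis.
Inter-reduce: drop elements whose leading term is divisible by another's, tail-reduce, and make monic.
Reduced Gröbner basis: {x_1 + 1, x_2}.

Buchberger on the second generating set:
h_1 = x_1*x_2 + x_2**2, LT = x_1*x_2.
h_2 = x_1*x_2 + x_2**2 + 1, LT = x_1*x_2.

S(h_1,h_2): lcm = x_1*x_2. S = 1.
  leading term 1: no divisor's leading term divides it; move 1 to the remainder.
  remainder 1 ≠ 0; add k_3 = 1 to the basis.

The other S-polynomials (S(h_1,k_3), S(h_2,k_3)) all reduce to 0 modulo the current basis, so we have a Gröbner basis.
Inter-reduce: drop elements whose leading term is divisible by another's, tail-reduce, and make monic.
Reduced Gröbner basis: {1}.

Since the reduced bases disagree, the two ideals are not the same.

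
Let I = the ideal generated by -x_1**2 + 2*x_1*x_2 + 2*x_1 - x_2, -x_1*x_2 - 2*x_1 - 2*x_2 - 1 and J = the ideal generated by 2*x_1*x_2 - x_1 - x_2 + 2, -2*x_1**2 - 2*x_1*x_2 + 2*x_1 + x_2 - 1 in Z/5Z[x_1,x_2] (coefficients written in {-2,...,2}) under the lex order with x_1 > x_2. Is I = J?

For a fixed monomial order, each ideal has a unique reduced Gröbner basis; comparing bases decides equality.
Buchberger on the first generating set:
f_1 = -x_1**2 + 2*x_1*x_2 + 2*x_1 - x_2, LT = x_1**2.
f_2 = -x_1*x_2 - 2*x_1 - 2*x_2 - 1, LT = x_1*x_2.

S(f_1,f_2): lcm = x_1**2*x_2. S = -2*x_1**2 - 2*x_1*x_2**2 + x_1*x_2 - x_1 + x_2**2.
  leading term x_1**2: subtract (2)·f_1 from -2*x_1**2 - 2*x_1*x_2**2 + x_1*x_2 - x_1 + x_2**2 → -2*x_1*x_2**2 + 2*x_1*x_2 + x_2**2 + 2*x_2
  leading term x_1*x_2**2: subtract (2*x_2)·f_2 from -2*x_1*x_2**2 + 2*x_1*x_2 + x_2**2 + 2*x_2 → x_1*x_2 - x_2
  leading term x_1*x_2: subtract (-1)·f_2 from x_1*x_2 - x_2 → -2*x_1 + 2*x_2 - 1
  leading term x_1: no divisor's leading term divides it; move -2*x_1 to the remainder.
  leading term x_2: no divisor's leading term divides it; move 2*x_2 to the remainder.
  leading term 1: no divisor's leading term divides it; move -1 to the remainder.
  remainder -2*x_1 + 2*x_2 - 1 ≠ 0; add g_3 = -2*x_1 + 2*x_2 - 1 to the basis.

S(f_2,g_3): lcm = x_1*x_2. S = 2*x_1 + x_2**2 - x_2 + 1.
  leading term x_1: subtract (-1)·g_3 from 2*x_1 + x_2**2 - x_2 + 1 → x_2**2 + x_2
  leading term x_2**2: no divisor's leading term divides it; move x_2**2 to the remainder.
  leading term x_2: no divisor's leading term divides it; move x_2 to the remainder.
  remainder x_2**2 + x_2 ≠ 0; add g_4 = x_2**2 + x_2 to the basis.

The other S-polynomials (S(f_1,g_3), S(f_1,g_4), S(f_2,g_4), S(g_3,g_4)) all reduce to 0 modulo the current basis, so we have a Gröbner basis.
Inter-reduce: drop elements whose leading term is divisible by another's, tail-reduce, and make monic.
Reduced Gröbner basis: {x_1 - x_2 - 2, x_2**2 + x_2}.

Buchberger on the second generating set:
h_1 = 2*x_1*x_2 - x_1 - x_2 + 2, LT = x_1*x_2.
h_2 = -2*x_1**2 - 2*x_1*x_2 + 2*x_1 + x_2 - 1, LT = x_1**2.

S(h_1,h_2): lcm = x_1**2*x_2. S = 2*x_1**2 - x_1*x_2**2 - 2*x_1*x_2 + x_1 - 2*x_2**2 + 2*x_2.
  leading term x_1**2: subtract (-1)·h_2 from 2*x_1**2 - x_1*x_2**2 - 2*x_1*x_2 + x_1 - 2*x_2**2 + 2*x_2 → -x_1*x_2**2 + x_1*x_2 - 2*x_1 - 2*x_2**2 - 2*x_2 - 1
  leading term x_1*x_2**2: subtract (2*x_2)·h_1 from -x_1*x_2**2 + x_1*x_2 - 2*x_1 - 2*x_2**2 - 2*x_2 - 1 → -2*x_1*x_2 - 2*x_1 - x_2 - 1
  leading term x_1*x_2: subtract (-1)·h_1 from -2*x_1*x_2 - 2*x_1 - x_2 - 1 → 2*x_1 - 2*x_2 + 1
  leading term x_1: no divisor's leading term divides it; move 2*x_1 to the remainder.
  leading term x_2: no divisor's leading term divides it; move -2*x_2 to the remainder.
  leading term 1: no divisor's leading term divides it; move 1 to the remainder.
  remainder 2*x_1 - 2*x_2 + 1 ≠ 0; add k_3 = 2*x_1 - 2*x_2 + 1 to the basis.

S(h_1,k_3): lcm = x_1*x_2. S = 2*x_1 + x_2**2 - x_2 + 1.
  leading term x_1: subtract (1)·k_3 from 2*x_1 + x_2**2 - x_2 + 1 → x_2**2 + x_2
  leading term x_2**2: no divisor's leading term divides it; move x_2**2 to the remainder.
  leading term x_2: no divisor's leading term divides it; move x_2 to the remainder.
  remainder x_2**2 + x_2 ≠ 0; add k_4 = x_2**2 + x_2 to the basis.

The other S-polynomials (S(h_2,k_3), S(h_1,k_4), S(h_2,k_4), S(k_3,k_4)) all reduce to 0 modulo the current basis, so we have a Gröbner basis.
Inter-reduce: drop elements whose leading term is divisible by another's, tail-reduce, and make monic.
Reduced Gröbner basis: {x_1 - x_2 - 2, x_2**2 + x_2}.

The two bases agree; hence the ideals are identical.

Yes, the ideals are equal.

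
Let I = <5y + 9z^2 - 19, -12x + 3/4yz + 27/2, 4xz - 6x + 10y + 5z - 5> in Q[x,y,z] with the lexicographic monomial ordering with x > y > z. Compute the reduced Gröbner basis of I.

G = {x + 9/80z^3 - 19/80z - 9/8, y + 9/5z^2 - 19/5, z^4 - 3/2z^3 + 341/9z^2 - 323/18z - 175/3}

f_1 = 5y + 9z^2 - 19, LT = y.
f_2 = -12x + 3/4yz + 27/2, LT = x.
f_3 = 4xz - 6x + 10y + 5z - 5, LT = xz.

S(f_2,f_3): lcm = xz. S = 3/2x - 1/16yz^2 - 5/2y - 19/8z + 5/4.
  leading term x: subtract (-1/8)·f_2 from 3/2x - 1/16yz^2 - 5/2y - 19/8z + 5/4 → -1/16yz^2 + 3/32yz - 5/2y - 19/8z + 47/16
  leading term yz^2: subtract (-1/80z^2)·f_1 from -1/16yz^2 + 3/32yz - 5/2y - 19/8z + 47/16 → 3/32yz - 5/2y + 9/80z^4 - 19/80z^2 - 19/8z + 47/16
  leading term yz: subtract (3/160z)·f_1 from 3/32yz - 5/2y + 9/80z^4 - 19/80z^2 - 19/8z + 47/16 → -5/2y + 9/80z^4 - 27/160z^3 - 19/80z^2 - 323/160z + 47/16
  leading term y: subtract (-1/2)·f_1 from -5/2y + 9/80z^4 - 27/160z^3 - 19/80z^2 - 323/160z + 47/16 → 9/80z^4 - 27/160z^3 + 341/80z^2 - 323/160z - 105/16
  leading term z^4: no divisor's leading term divides it; move 9/80z^4 to the remainder.
  leading term z^3: no divisor's leading term divides it; move -27/160z^3 to the remainder.
  leading term z^2: no divisor's leading term divides it; move 341/80z^2 to the remainder.
  leading term z: no divisor's leading term divides it; move -323/160z to the remainder.
  leading term 1: no divisor's leading term divides it; move -105/16 to the remainder.
  remainder 9/80z^4 - 27/160z^3 + 341/80z^2 - 323/160z - 105/16 ≠ 0; add g_4 = 9/80z^4 - 27/160z^3 + 341/80z^2 - 323/160z - 105/16 to the basis.

The other S-polynomials (S(f_1,f_2), S(f_1,f_3), S(f_1,g_4), S(f_2,g_4), S(f_3,g_4)) all reduce to 0 modulo the current basis, so we have a Gröbner basis.
Inter-reduce: drop elements whose leading term is divisible by another's, tail-reduce, and make monic.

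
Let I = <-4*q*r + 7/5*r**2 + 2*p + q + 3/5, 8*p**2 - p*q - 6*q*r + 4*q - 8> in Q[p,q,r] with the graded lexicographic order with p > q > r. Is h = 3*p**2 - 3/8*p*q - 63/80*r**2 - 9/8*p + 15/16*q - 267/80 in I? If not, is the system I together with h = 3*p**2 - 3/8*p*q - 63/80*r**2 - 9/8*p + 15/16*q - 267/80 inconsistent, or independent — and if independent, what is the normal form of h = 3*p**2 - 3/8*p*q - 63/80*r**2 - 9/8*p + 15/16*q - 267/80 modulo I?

3*p**2 - 3/8*p*q - 63/80*r**2 - 9/8*p + 15/16*q - 267/80 lies in I (it reduces to 0).

First compute the reduced Gröbner basis of I by Buchberger's algorithm.
f_1 = -4*q*r + 7/5*r**2 + 2*p + q + 3/5, LT = q*r.
f_2 = 8*p**2 - p*q - 6*q*r + 4*q - 8, LT = p**2.

The S-polynomials (S(f_1,f_2)) all reduce to 0 modulo the current basis, so we have a Gröbner basis.
Inter-reduce: drop elements whose leading term is divisible by another's, tail-reduce, and make monic.
Reduced Gröbner basis: {p**2 - 1/8*p*q - 21/80*r**2 - 3/8*p + 5/16*q - 89/80, q*r - 7/20*r**2 - 1/2*p - 1/4*q - 3/20}.
Label its elements g_1 = p**2 - 1/8*p*q - 21/80*r**2 - 3/8*p + 5/16*q - 89/80, g_2 = q*r - 7/20*r**2 - 1/2*p - 1/4*q - 3/20.

Reduce h = 3*p**2 - 3/8*p*q - 63/80*r**2 - 9/8*p + 15/16*q - 267/80 modulo G:
  leading term p**2: subtract (3)·g_1 from 3*p**2 - 3/8*p*q - 63/80*r**2 - 9/8*p + 15/16*q - 267/80 → 0
  normal form = 0.
Since the normal form is 0, h ∈ I.

Ideal membership is decidable via reduction modulo a Gröbner basis.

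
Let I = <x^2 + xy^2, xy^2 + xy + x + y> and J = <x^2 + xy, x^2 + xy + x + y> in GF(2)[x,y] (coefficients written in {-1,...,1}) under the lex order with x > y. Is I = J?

Since reduced Gröbner bases are canonical representatives of ideals under a given ordering, it suffices to compute and compare them.
Buchberger on the first generating set:
f_1 = x^2 + xy^2, LT = x^2.
f_2 = xy^2 + xy + x + y, LT = xy^2.

S(f_1,f_2): lcm = x^2y^2. S = x^2y + x^2 + xy^4 + xy.
  leading term x^2y: subtract (y)·f_1 from x^2y + x^2 + xy^4 + xy → x^2 + xy^4 + xy^3 + xy
  leading term x^2: subtract (1)·f_1 from x^2 + xy^4 + xy^3 + xy → xy^4 + xy^3 + xy^2 + xy
  leading term xy^4: subtract (y^2)·f_2 from xy^4 + xy^3 + xy^2 + xy → xy + y^3
  leading term xy: no divisor's leading term divides it; move xy to the remainder.
  leading term y^3: no divisor's leading term divides it; move y^3 to the remainder.
  remainder xy + y^3 ≠ 0; add g_3 = xy + y^3 to the basis.

S(f_2,g_3): lcm = xy^2. S = xy + x + y^4 + y.
  leading term xy: subtract (1)·g_3 from xy + x + y^4 + y → x + y^4 + y^3 + y
  leading term x: no divisor's leading term divides it; move x to the remainder.
  leading term y^4: no divisor's leading term divides it; move y^4 to the remainder.
  leading term y^3: no divisor's leading term divides it; move y^3 to the remainder.
  leading term y: no divisor's leading term divides it; move y to the remainder.
  remainder x + y^4 + y^3 + y ≠ 0; add g_4 = x + y^4 + y^3 + y to the basis.

S(f_2,g_4): lcm = xy^2. S = xy + x + y^6 + y^5 + y^3 + y.
  leading term xy: subtract (1)·g_3 from xy + x + y^6 + y^5 + y^3 + y → x + y^6 + y^5 + y
  leading term x: subtract (1)·g_4 from x + y^6 + y^5 + y → y^6 + y^5 + y^4 + y^3
  leading term y^6: no divisor's leading term divides it; move y^6 to the remainder.
  leading term y^5: no divisor's leading term divides it; move y^5 to the remainder.
  leading term y^4: no divisor's leading term divides it; move y^4 to the remainder.
  leading term y^3: no divisor's leading term divides it; move y^3 to the remainder.
  remainder y^6 + y^5 + y^4 + y^3 ≠ 0; add g_5 = y^6 + y^5 + y^4 + y^3 to the basis.

S(g_3,g_4): lcm = xy. S = y^5 + y^4 + y^3 + y^2.
  leading term y^5: no divisor's leading term divides it; move y^5 to the remainder.
  leading term y^4: no divisor's leading term divides it; move y^4 to the remainder.
  leading term y^3: no divisor's leading term divides it; move y^3 to the remainder.
  leading term y^2: no divisor's leading term divides it; move y^2 to the remainder.
  remainder y^5 + y^4 + y^3 + y^2 ≠ 0; add g_6 = y^5 + y^4 + y^3 + y^2 to the basis.

The other S-polynomials (S(f_1,g_3), S(f_1,g_4), S(f_1,g_5), S(f_2,g_5), S(g_3,g_5), S(g_4,g_5), S(f_1,g_6), S(f_2,g_6), S(g_3,g_6), S(g_4,g_6), S(g_5,g_6)) all reduce to 0 modulo the current basis, so we have a Gröbner basis.
Inter-reduce: drop elements whose leading term is divisible by another's, tail-reduce, and make monic.
Reduced Gröbner basis: {x + y^4 + y^3 + y, y^5 + y^4 + y^3 + y^2}.

Buchberger on the second generating set:
h_1 = x^2 + xy, LT = x^2.
h_2 = x^2 + xy + x + y, LT = x^2.

S(h_1,h_2): lcm = x^2. S = x + y.
  leading term x: no divisor's leading term divides it; move x to the remainder.
  leading term y: no divisor's leading term divides it; move y to the remainder.
  remainder x + y ≠ 0; add k_3 = x + y to the basis.

The other S-polynomials (S(h_1,k_3), S(h_2,k_3)) all reduce to 0 modulo the current basis, so we have a Gröbner basis.
Inter-reduce: drop elements whose leading term is divisible by another's, tail-reduce, and make monic.
Reduced Gröbner basis: {x + y}.

The bases are distinct; the ideals are different.
The choice of monomial ordering does not affect the verdict — as long as both bases are computed under the same ordering, their equality decides ideal equality.

No, the ideals differ.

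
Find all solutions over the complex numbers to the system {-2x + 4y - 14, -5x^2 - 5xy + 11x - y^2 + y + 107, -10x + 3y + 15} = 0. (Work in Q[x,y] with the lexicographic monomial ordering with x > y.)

Compute a lex Gröbner basis by Buchberger's algorithm.
f_1 = -2x + 4y - 14, LT = x.
f_2 = -5x^2 - 5xy + 11x - y^2 + y + 107, LT = x^2.
f_3 = -10x + 3y + 15, LT = x.

S(f_1,f_2): lcm = x^2. S = -3xy + 46/5x - 1/5y^2 + 1/5y + 107/5.
  leading term xy: subtract (3/2y)·f_1 from -3xy + 46/5x - 1/5y^2 + 1/5y + 107/5 → 46/5x - 31/5y^2 + 106/5y + 107/5
  leading term x: subtract (-23/5)·f_1 from 46/5x - 31/5y^2 + 106/5y + 107/5 → -31/5y^2 + 198/5y - 43
  leading term y^2: no divisor's leading term divides it; move -31/5y^2 to the remainder.
  leading term y: no divisor's leading term divides it; move 198/5y to the remainder.
  leading term 1: no divisor's leading term divides it; move -43 to the remainder.
  remainder -31/5y^2 + 198/5y - 43 ≠ 0; add h_4 = -31/5y^2 + 198/5y - 43 to the basis.

S(f_1,f_3): lcm = x. S = -17/10y + 17/2.
  leading term y: no divisor's leading term divides it; move -17/10y to the remainder.
  leading term 1: no divisor's leading term divides it; move 17/2 to the remainder.
  remainder -17/10y + 17/2 ≠ 0; add h_5 = -17/10y + 17/2 to the basis.

The other S-polynomials (S(f_2,f_3), S(f_1,h_4), S(f_2,h_4), S(f_3,h_4), S(f_1,h_5), S(f_2,h_5), S(f_3,h_5), S(h_4,h_5)) all reduce to 0 modulo the current basis, so we have a Gröbner basis.
Inter-reduce: drop elements whose leading term is divisible by another's, tail-reduce, and make monic.
Reduced Gröbner basis: {x - 3, y - 5}.

A lex Gröbner basis eliminates variables successively. Here y - 5 depends only on y, with roots {5}; lifting each root through the earlier basis elements recovers the full solutions.
  y = 5: the earlier basis element becomes x - 3 = 0, giving x = 3 — point (3, 5).
Check: every point annihilates each of the original generators.
This is the nonlinear analogue of row-reducing a linear system.

{(3, 5)}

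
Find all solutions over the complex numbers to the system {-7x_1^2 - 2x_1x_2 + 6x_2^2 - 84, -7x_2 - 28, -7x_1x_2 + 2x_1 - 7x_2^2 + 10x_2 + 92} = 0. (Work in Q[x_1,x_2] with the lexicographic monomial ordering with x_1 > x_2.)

Compute a lex Gröbner basis by Buchberger's algorithm.
f_1 = -7x_1^2 - 2x_1x_2 + 6x_2^2 - 84, LT = x_1^2.
f_2 = -7x_2 - 28, LT = x_2.
f_3 = -7x_1x_2 + 2x_1 - 7x_2^2 + 10x_2 + 92, LT = x_1x_2.

S(f_1,f_3): lcm = x_1^2x_2. S = 2/7x_1^2 - 5/7x_1x_2^2 + 10/7x_1x_2 + 92/7x_1 - 6/7x_2^3 + 12x_2.
  reduce S modulo (f_1, f_2, f_3):
  remainder -180/49x_1 + 360/49 ≠ 0; add h_4 = -180/49x_1 + 360/49 to the basis.

The other S-polynomials (S(f_1,f_2), S(f_2,f_3), S(f_1,h_4), S(f_2,h_4), S(f_3,h_4)) all reduce to 0 modulo the current basis, so we have a Gröbner basis.
Inter-reduce: drop elements whose leading term is divisible by another's, tail-reduce, and make monic.
Reduced Gröbner basis: {x_1 - 2, x_2 + 4}.

The lex basis is triangular: the last element involves only x_2. Solving x_2 + 4 = 0 gives x_2 ∈ {-4}; substituting each value into the earlier elements determines the remaining variables.
  x_2 = -4: the earlier basis element becomes x_1 - 2 = 0, giving x_1 = 2 — point (2, -4).

{(2, -4)}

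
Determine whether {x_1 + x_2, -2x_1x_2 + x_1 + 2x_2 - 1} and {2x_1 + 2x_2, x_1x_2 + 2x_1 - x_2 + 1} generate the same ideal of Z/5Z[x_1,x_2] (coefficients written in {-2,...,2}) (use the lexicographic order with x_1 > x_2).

Since reduced Gröbner bases are canonical representatives of ideals under a given ordering, it suffices to compute and compare them.
Buchberger on the first generating set:
f_1 = x_1 + x_2, LT = x_1.
f_2 = -2x_1x_2 + x_1 + 2x_2 - 1, LT = x_1x_2.

S(f_1,f_2): lcm = x_1x_2. S = -2x_1 + x_2^{2} + x_2 + 2.
  leading term x_1: subtract (-2)·f_1 from -2x_1 + x_2^{2} + x_2 + 2 → x_2^{2} - 2x_2 + 2
  leading term x_2^{2}: no divisor's leading term divides it; move x_2^{2} to the remainder.
  leading term x_2: no divisor's leading term divides it; move -2x_2 to the remainder.
  leading term 1: no divisor's leading term divides it; move 2 to the remainder.
  remainder x_2^{2} - 2x_2 + 2 ≠ 0; add g_3 = x_2^{2} - 2x_2 + 2 to the basis.

The other S-polynomials (S(f_1,g_3), S(f_2,g_3)) all reduce to 0 modulo the current basis, so we have a Gröbner basis.
Inter-reduce: drop elements whose leading term is divisible by another's, tail-reduce, and make monic.
Reduced Gröbner basis: {x_1 + x_2, x_2^{2} - 2x_2 + 2}.

Buchberger on the second generating set:
h_1 = 2x_1 + 2x_2, LT = x_1.
h_2 = x_1x_2 + 2x_1 - x_2 + 1, LT = x_1x_2.

S(h_1,h_2): lcm = x_1x_2. S = -2x_1 + x_2^{2} + x_2 - 1.
  leading term x_1: subtract (-1)·h_1 from -2x_1 + x_2^{2} + x_2 - 1 → x_2^{2} - 2x_2 - 1
  leading term x_2^{2}: no divisor's leading term divides it; move x_2^{2} to the remainder.
  leading term x_2: no divisor's leading term divides it; move -2x_2 to the remainder.
  leading term 1: no divisor's leading term divides it; move -1 to the remainder.
  remainder x_2^{2} - 2x_2 - 1 ≠ 0; add k_3 = x_2^{2} - 2x_2 - 1 to the basis.

The other S-polynomials (S(h_1,k_3), S(h_2,k_3)) all reduce to 0 modulo the current basis, so we have a Gröbner basis.
Inter-reduce: drop elements whose leading term is divisible by another's, tail-reduce, and make monic.
Reduced Gröbner basis: {x_1 + x_2, x_2^{2} - 2x_2 - 1}.

These differ, so the ideals are not equal.

No, the ideals differ.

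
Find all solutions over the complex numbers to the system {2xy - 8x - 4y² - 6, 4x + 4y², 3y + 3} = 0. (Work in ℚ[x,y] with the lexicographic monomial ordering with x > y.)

Compute a lex Gröbner basis by Buchberger's algorithm.
f_1 = 2xy - 8x - 4y² - 6, LT = xy.
f_2 = 4x + 4y², LT = x.
f_3 = 3y + 3, LT = y.

The S-polynomials (S(f_1,f_2), S(f_1,f_3), S(f_2,f_3)) all reduce to 0 modulo the current basis, so we have a Gröbner basis.
Inter-reduce: drop elements whose leading term is divisible by another's, tail-reduce, and make monic.
Reduced Gröbner basis: {x + 1, y + 1}.

From the last basis element, y + 1 = 0, so y takes values in {-1}. Each choice, substituted upward through the basis, yields the corresponding point(s) of the solution set.
  y = -1: the earlier basis element becomes x + 1 = 0, giving x = -1 — point (-1, -1).
Each listed point satisfies every original equation (direct substitution).

{(-1, -1)}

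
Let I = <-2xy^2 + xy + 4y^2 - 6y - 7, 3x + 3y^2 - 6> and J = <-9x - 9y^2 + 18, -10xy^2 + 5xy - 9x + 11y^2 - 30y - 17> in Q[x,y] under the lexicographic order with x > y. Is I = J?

Yes, the ideals are equal.

Two ideals are equal iff their reduced Gröbner bases coincide (the reduced basis is unique for a fixed ordering).
Buchberger on the first generating set:
f_1 = -2xy^2 + xy + 4y^2 - 6y - 7, LT = xy^2.
f_2 = 3x + 3y^2 - 6, LT = x.

S(f_1,f_2): lcm = xy^2. S = -1/2xy - y^4 + 3y + 7/2.
  leading term xy: subtract (-1/6y)·f_2 from -1/2xy - y^4 + 3y + 7/2 → -y^4 + 1/2y^3 + 2y + 7/2
  leading term y^4: no divisor's leading term divides it; move -y^4 to the remainder.
  leading term y^3: no divisor's leading term divides it; move 1/2y^3 to the remainder.
  leading term y: no divisor's leading term divides it; move 2y to the remainder.
  leading term 1: no divisor's leading term divides it; move 7/2 to the remainder.
  remainder -y^4 + 1/2y^3 + 2y + 7/2 ≠ 0; add g_3 = -y^4 + 1/2y^3 + 2y + 7/2 to the basis.

S(f_1,g_3): lcm = xy^4. S = 2xy + 7/2x - 2y^4 + 3y^3 + 7/2y^2.
  leading term xy: subtract (2/3y)·f_2 from 2xy + 7/2x - 2y^4 + 3y^3 + 7/2y^2 → 7/2x - 2y^4 + y^3 + 7/2y^2 + 4y
  leading term x: subtract (7/6)·f_2 from 7/2x - 2y^4 + y^3 + 7/2y^2 + 4y → -2y^4 + y^3 + 4y + 7
  leading term y^4: subtract (2)·g_3 from -2y^4 + y^3 + 4y + 7 → 0
  remainder 0.

S(f_2,g_3): leading monomials are coprime, so the S-polynomial reduces to 0 (Buchberger's first criterion).
Every S-polynomial of the final basis reduces to 0, so we have a Gröbner basis.
Inter-reduce: drop elements whose leading term is divisible by another's, tail-reduce, and make monic.
Reduced Gröbner basis: {x + y^2 - 2, y^4 - 1/2y^3 - 2y - 7/2}.

Buchberger on the second generating set:
h_1 = -9x - 9y^2 + 18, LT = x.
h_2 = -10xy^2 + 5xy - 9x + 11y^2 - 30y - 17, LT = xy^2.

S(h_1,h_2): lcm = xy^2. S = 1/2xy - 9/10x + y^4 - 9/10y^2 - 3y - 17/10.
  leading term xy: subtract (-1/18y)·h_1 from 1/2xy - 9/10x + y^4 - 9/10y^2 - 3y - 17/10 → -9/10x + y^4 - 1/2y^3 - 9/10y^2 - 2y - 17/10
  leading term x: subtract (1/10)·h_1 from -9/10x + y^4 - 1/2y^3 - 9/10y^2 - 2y - 17/10 → y^4 - 1/2y^3 - 2y - 7/2
  leading term y^4: no divisor's leading term divides it; move y^4 to the remainder.
  leading term y^3: no divisor's leading term divides it; move -1/2y^3 to the remainder.
  leading term y: no divisor's leading term divides it; move -2y to the remainder.
  leading term 1: no divisor's leading term divides it; move -7/2 to the remainder.
  remainder y^4 - 1/2y^3 - 2y - 7/2 ≠ 0; add k_3 = y^4 - 1/2y^3 - 2y - 7/2 to the basis.

S(h_1,k_3): leading monomials are coprime, so the S-polynomial reduces to 0 (Buchberger's first criterion).
S(h_2,k_3): lcm = xy^4. S = 9/10xy^2 + 2xy + 7/2x - 11/10y^4 + 3y^3 + 17/10y^2.
  leading term xy^2: subtract (-1/10y^2)·h_1 from 9/10xy^2 + 2xy + 7/2x - 11/10y^4 + 3y^3 + 17/10y^2 → 2xy + 7/2x - 2y^4 + 3y^3 + 7/2y^2
  leading term xy: subtract (-2/9y)·h_1 from 2xy + 7/2x - 2y^4 + 3y^3 + 7/2y^2 → 7/2x - 2y^4 + y^3 + 7/2y^2 + 4y
  leading term x: subtract (-7/18)·h_1 from 7/2x - 2y^4 + y^3 + 7/2y^2 + 4y → -2y^4 + y^3 + 4y + 7
  leading term y^4: subtract (-2)·k_3 from -2y^4 + y^3 + 4y + 7 → 0
  remainder 0.

Every S-polynomial of the final basis reduces to 0, so we have a Gröbner basis.
Inter-reduce: drop elements whose leading term is divisible by another's, tail-reduce, and make monic.
Reduced Gröbner basis: {x + y^2 - 2, y^4 - 1/2y^3 - 2y - 7/2}.

These coincide, so the ideals are equal.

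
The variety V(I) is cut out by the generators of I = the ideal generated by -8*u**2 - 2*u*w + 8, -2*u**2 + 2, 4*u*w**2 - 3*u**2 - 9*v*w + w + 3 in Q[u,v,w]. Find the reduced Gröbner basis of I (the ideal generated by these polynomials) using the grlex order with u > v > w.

G = {u**2 - 1, w}

f_1 = -8*u**2 - 2*u*w + 8, LT = u**2.
f_2 = -2*u**2 + 2, LT = u**2.
f_3 = 4*u*w**2 - 3*u**2 - 9*v*w + w + 3, LT = u*w**2.

S(f_1,f_2): lcm = u**2. S = 1/4*u*w.
  reduce S modulo (f_1, f_2, f_3):
  remainder 1/4*u*w ≠ 0; add g_4 = 1/4*u*w to the basis.

S(f_1,f_3): lcm = u**2*w**2. S = 1/4*u*w**3 + 3/4*u**3 + 9/4*u*v*w - 1/4*u*w - w**2 - 3/4*u.
  reduce S modulo (f_1, f_2, f_3, g_4):
  remainder 9/16*v*w**2 - 17/16*w**2 - 3/16*w ≠ 0; add g_5 = 9/16*v*w**2 - 17/16*w**2 - 3/16*w to the basis.

S(f_2,f_3): lcm = u**2*w**2. S = 3/4*u**3 + 9/4*u*v*w - 1/4*u*w - w**2 - 3/4*u.
  reduce S modulo (f_1, f_2, f_3, g_4, g_5):
  remainder 27/256*v*w - w**2 - 51/256*w ≠ 0; add g_6 = 27/256*v*w - w**2 - 51/256*w to the basis.

S(f_1,g_4): lcm = u**2*w. S = 1/4*u*w**2 - w.
  reduce S modulo (f_1, f_2, f_3, g_4, g_5, g_6):
  remainder 16/3*w**2 ≠ 0; add g_7 = 16/3*w**2 to the basis.

S(f_2,g_4): lcm = u**2*w. S = -w.
  reduce S modulo (f_1, f_2, f_3, g_4, g_5, g_6, g_7):
  remainder -w ≠ 0; add g_8 = -w to the basis.

The other S-polynomials (S(f_3,g_4), S(f_1,g_5), S(f_2,g_5), S(f_3,g_5), S(g_4,g_5), S(f_1,g_6), S(f_2,g_6), S(f_3,g_6), S(g_4,g_6), S(g_5,g_6), S(f_1,g_7), S(f_2,g_7), S(f_3,g_7), S(g_4,g_7), S(g_5,g_7), S(g_6,g_7), S(f_1,g_8), S(f_2,g_8), S(f_3,g_8), S(g_4,g_8), S(g_5,g_8), S(g_6,g_8), S(g_7,g_8)) all reduce to 0 modulo the current basis, so we have a Gröbner basis.
Inter-reduce: drop elements whose leading term is divisible by another's, tail-reduce, and make monic.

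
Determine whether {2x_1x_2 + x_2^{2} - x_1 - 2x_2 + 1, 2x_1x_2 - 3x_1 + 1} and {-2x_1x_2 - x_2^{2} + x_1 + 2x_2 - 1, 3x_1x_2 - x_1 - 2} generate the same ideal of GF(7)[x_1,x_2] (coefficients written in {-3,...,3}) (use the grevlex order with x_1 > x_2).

Since reduced Gröbner bases are canonical representatives of ideals under a given ordering, it suffices to compute and compare them.
Buchberger on the first generating set:
f_1 = 2x_1x_2 + x_2^{2} - x_1 - 2x_2 + 1, LT = x_1x_2.
f_2 = 2x_1x_2 - 3x_1 + 1, LT = x_1x_2.

S(f_1,f_2): lcm = x_1x_2. S = -3x_2^{2} + x_1 - x_2.
  reduce S modulo (f_1, f_2):
  remainder -3x_2^{2} + x_1 - x_2 ≠ 0; add g_3 = -3x_2^{2} + x_1 - x_2 to the basis.

S(f_1,g_3): lcm = x_1x_2^{2}. S = -3x_2^{3} - 2x_1^{2} - 2x_1x_2 - x_2^{2} - 3x_2.
  reduce S modulo (f_1, f_2, g_3):
  remainder -2x_1^{2} - x_1 - 3x_2 - 2 ≠ 0; add g_4 = -2x_1^{2} - x_1 - 3x_2 - 2 to the basis.

The other S-polynomials (S(f_2,g_3), S(f_1,g_4), S(f_2,g_4), S(g_3,g_4)) all reduce to 0 modulo the current basis, so we have a Gröbner basis.
Inter-reduce: drop elements whose leading term is divisible by another's, tail-reduce, and make monic.
Reduced Gröbner basis: {x_1^{2} - 3x_1 - 2x_2 + 1, x_1x_2 + 2x_1 - 3, x_2^{2} + 2x_1 - 2x_2}.

Buchberger on the second generating set:
h_1 = -2x_1x_2 - x_2^{2} + x_1 + 2x_2 - 1, LT = x_1x_2.
h_2 = 3x_1x_2 - x_1 - 2, LT = x_1x_2.

S(h_1,h_2): lcm = x_1x_2. S = -3x_2^{2} + x_1 - x_2.
  reduce S modulo (h_1, h_2):
  remainder -3x_2^{2} + x_1 - x_2 ≠ 0; add k_3 = -3x_2^{2} + x_1 - x_2 to the basis.

S(h_1,k_3): lcm = x_1x_2^{2}. S = -3x_2^{3} - 2x_1^{2} - 2x_1x_2 - x_2^{2} - 3x_2.
  reduce S modulo (h_1, h_2, k_3):
  remainder -2x_1^{2} - x_1 - 3x_2 - 2 ≠ 0; add k_4 = -2x_1^{2} - x_1 - 3x_2 - 2 to the basis.

The other S-polynomials (S(h_2,k_3), S(h_1,k_4), S(h_2,k_4), S(k_3,k_4)) all reduce to 0 modulo the current basis, so we have a Gröbner basis.
Inter-reduce: drop elements whose leading term is divisible by another's, tail-reduce, and make monic.
Reduced Gröbner basis: {x_1^{2} - 3x_1 - 2x_2 + 1, x_1x_2 + 2x_1 - 3, x_2^{2} + 2x_1 - 2x_2}.

Same reduced basis, so the two generating sets span the same ideal.

Yes, the ideals are equal.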